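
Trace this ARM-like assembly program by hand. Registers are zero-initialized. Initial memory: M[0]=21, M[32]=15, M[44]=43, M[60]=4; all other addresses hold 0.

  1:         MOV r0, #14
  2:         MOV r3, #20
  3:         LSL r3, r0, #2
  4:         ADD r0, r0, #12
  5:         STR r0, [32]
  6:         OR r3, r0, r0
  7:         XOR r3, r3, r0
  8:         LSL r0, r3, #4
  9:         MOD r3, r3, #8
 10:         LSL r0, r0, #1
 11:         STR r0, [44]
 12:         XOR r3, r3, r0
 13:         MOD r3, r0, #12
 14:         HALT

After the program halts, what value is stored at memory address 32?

26

after MOV r0, #14: r0=14
after MOV r3, #20: r3=20
after LSL r3, r0, #2: r3=14<<2=56
after ADD r0, r0, #12: r0=14+12=26
STR r0, [32] → M[32]=26
after OR r3, r0, r0: r3=26|26=26
after XOR r3, r3, r0: r3=26^26=0
after LSL r0, r3, #4: r0=0<<4=0
after MOD r3, r3, #8: r3=0%8=0
after LSL r0, r0, #1: r0=0<<1=0
STR r0, [44] → M[44]=0
after XOR r3, r3, r0: r3=0^0=0
after MOD r3, r0, #12: r3=0%12=0
halt.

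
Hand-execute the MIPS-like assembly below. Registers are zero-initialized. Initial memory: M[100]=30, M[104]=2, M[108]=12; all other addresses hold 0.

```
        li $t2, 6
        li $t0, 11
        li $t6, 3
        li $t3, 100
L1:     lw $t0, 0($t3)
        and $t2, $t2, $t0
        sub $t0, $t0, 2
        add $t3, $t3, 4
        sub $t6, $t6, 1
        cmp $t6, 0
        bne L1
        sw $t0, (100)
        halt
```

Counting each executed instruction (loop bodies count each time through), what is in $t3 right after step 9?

104

after li $t2, 6: $t2=6
after li $t0, 11: $t0=11
after li $t6, 3: $t6=3
after li $t3, 100: $t3=100
after lw $t0, 0($t3): $t0=M[100]=30
after and $t2, $t2, $t0: $t2=6&30=6
after sub $t0, $t0, 2: $t0=30-2=28
after add $t3, $t3, 4: $t3=100+4=104
after sub $t6, $t6, 1: $t6=3-1=2
After step 9: $t3 = 104.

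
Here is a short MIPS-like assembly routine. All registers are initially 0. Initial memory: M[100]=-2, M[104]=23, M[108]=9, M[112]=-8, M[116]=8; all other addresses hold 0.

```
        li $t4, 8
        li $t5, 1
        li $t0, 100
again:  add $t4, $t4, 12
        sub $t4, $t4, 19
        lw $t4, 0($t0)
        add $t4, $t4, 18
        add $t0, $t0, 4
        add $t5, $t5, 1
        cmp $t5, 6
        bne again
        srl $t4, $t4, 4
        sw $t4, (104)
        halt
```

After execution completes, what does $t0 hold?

120

after li $t4, 8: $t4=8
after li $t5, 1: $t5=1
after li $t0, 100: $t0=100
after add $t4, $t4, 12: $t4=8+12=20
after sub $t4, $t4, 19: $t4=20-19=1
after lw $t4, 0($t0): $t4=M[100]=-2
after add $t4, $t4, 18: $t4=(-2)+18=16
after add $t0, $t0, 4: $t0=100+4=104
after add $t5, $t5, 1: $t5=1+1=2
cmp $t5, 6  (cmp 2,6)
bne again: taken
after add $t4, $t4, 12: $t4=16+12=28
after sub $t4, $t4, 19: $t4=28-19=9
after lw $t4, 0($t0): $t4=M[104]=23
after add $t4, $t4, 18: $t4=23+18=41
after add $t0, $t0, 4: $t0=104+4=108
after add $t5, $t5, 1: $t5=2+1=3
cmp $t5, 6  (cmp 3,6)
bne again: taken
after add $t4, $t4, 12: $t4=41+12=53
after sub $t4, $t4, 19: $t4=53-19=34
after lw $t4, 0($t0): $t4=M[108]=9
after add $t4, $t4, 18: $t4=9+18=27
after add $t0, $t0, 4: $t0=108+4=112
after add $t5, $t5, 1: $t5=3+1=4
cmp $t5, 6  (cmp 4,6)
bne again: taken
after add $t4, $t4, 12: $t4=27+12=39
after sub $t4, $t4, 19: $t4=39-19=20
after lw $t4, 0($t0): $t4=M[112]=-8
after add $t4, $t4, 18: $t4=(-8)+18=10
after add $t0, $t0, 4: $t0=112+4=116
after add $t5, $t5, 1: $t5=4+1=5
cmp $t5, 6  (cmp 5,6)
bne again: taken
after add $t4, $t4, 12: $t4=10+12=22
after sub $t4, $t4, 19: $t4=22-19=3
after lw $t4, 0($t0): $t4=M[116]=8
after add $t4, $t4, 18: $t4=8+18=26
after add $t0, $t0, 4: $t0=116+4=120
after add $t5, $t5, 1: $t5=5+1=6
cmp $t5, 6  (cmp 6,6)
bne again: not taken
after srl $t4, $t4, 4: $t4=26>>4=1
sw $t4, (104) → M[104]=1
halt.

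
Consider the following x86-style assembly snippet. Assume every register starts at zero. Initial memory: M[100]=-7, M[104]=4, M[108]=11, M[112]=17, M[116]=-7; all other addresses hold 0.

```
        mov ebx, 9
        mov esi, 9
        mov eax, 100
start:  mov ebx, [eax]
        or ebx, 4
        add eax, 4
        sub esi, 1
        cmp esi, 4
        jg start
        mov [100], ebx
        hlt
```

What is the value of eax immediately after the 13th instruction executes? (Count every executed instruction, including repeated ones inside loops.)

108

ebx=9
esi=9
eax=100
ebx=M[100]=-7
ebx=(-7)|4=-3
eax=100+4=104
esi=9-1=8
cmp esi, 4  (cmp 8,4)
jg start: taken
ebx=M[104]=4
ebx=4|4=4
eax=104+4=108
esi=8-1=7
After step 13: eax = 108.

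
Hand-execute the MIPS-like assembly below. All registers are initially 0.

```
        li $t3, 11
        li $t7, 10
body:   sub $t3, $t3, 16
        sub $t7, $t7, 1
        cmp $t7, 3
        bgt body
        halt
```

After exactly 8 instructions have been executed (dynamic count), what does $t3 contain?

$t3=11
$t7=10
$t3=11-16=-5
$t7=10-1=9
cmp $t7, 3  (cmp 9,3)
bgt body: taken
$t3=(-5)-16=-21
$t7=9-1=8
After step 8: $t3 = -21.

-21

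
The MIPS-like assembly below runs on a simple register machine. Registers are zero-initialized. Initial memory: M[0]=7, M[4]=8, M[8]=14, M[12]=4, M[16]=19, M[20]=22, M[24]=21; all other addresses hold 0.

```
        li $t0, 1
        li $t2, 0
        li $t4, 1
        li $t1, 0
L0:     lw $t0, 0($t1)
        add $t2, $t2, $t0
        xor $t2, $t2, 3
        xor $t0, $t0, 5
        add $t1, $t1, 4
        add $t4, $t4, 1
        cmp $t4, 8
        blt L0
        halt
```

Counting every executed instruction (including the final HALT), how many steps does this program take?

li $t0, 1 → $t0=1
li $t2, 0 → $t2=0
li $t4, 1 → $t4=1
li $t1, 0 → $t1=0
lw $t0, 0($t1) → $t0=M[0]=7
add $t2, $t2, $t0 → $t2=0+7=7
xor $t2, $t2, 3 → $t2=7^3=4
xor $t0, $t0, 5 → $t0=7^5=2
add $t1, $t1, 4 → $t1=0+4=4
add $t4, $t4, 1 → $t4=1+1=2
cmp $t4, 8  (cmp 2,8)
blt L0: taken
lw $t0, 0($t1) → $t0=M[4]=8
add $t2, $t2, $t0 → $t2=4+8=12
xor $t2, $t2, 3 → $t2=12^3=15
xor $t0, $t0, 5 → $t0=8^5=13
add $t1, $t1, 4 → $t1=4+4=8
add $t4, $t4, 1 → $t4=2+1=3
cmp $t4, 8  (cmp 3,8)
blt L0: taken
lw $t0, 0($t1) → $t0=M[8]=14
add $t2, $t2, $t0 → $t2=15+14=29
xor $t2, $t2, 3 → $t2=29^3=30
xor $t0, $t0, 5 → $t0=14^5=11
add $t1, $t1, 4 → $t1=8+4=12
add $t4, $t4, 1 → $t4=3+1=4
cmp $t4, 8  (cmp 4,8)
blt L0: taken
lw $t0, 0($t1) → $t0=M[12]=4
add $t2, $t2, $t0 → $t2=30+4=34
xor $t2, $t2, 3 → $t2=34^3=33
xor $t0, $t0, 5 → $t0=4^5=1
add $t1, $t1, 4 → $t1=12+4=16
add $t4, $t4, 1 → $t4=4+1=5
cmp $t4, 8  (cmp 5,8)
blt L0: taken
lw $t0, 0($t1) → $t0=M[16]=19
add $t2, $t2, $t0 → $t2=33+19=52
xor $t2, $t2, 3 → $t2=52^3=55
xor $t0, $t0, 5 → $t0=19^5=22
add $t1, $t1, 4 → $t1=16+4=20
add $t4, $t4, 1 → $t4=5+1=6
cmp $t4, 8  (cmp 6,8)
blt L0: taken
lw $t0, 0($t1) → $t0=M[20]=22
add $t2, $t2, $t0 → $t2=55+22=77
xor $t2, $t2, 3 → $t2=77^3=78
xor $t0, $t0, 5 → $t0=22^5=19
add $t1, $t1, 4 → $t1=20+4=24
add $t4, $t4, 1 → $t4=6+1=7
cmp $t4, 8  (cmp 7,8)
blt L0: taken
lw $t0, 0($t1) → $t0=M[24]=21
add $t2, $t2, $t0 → $t2=78+21=99
xor $t2, $t2, 3 → $t2=99^3=96
xor $t0, $t0, 5 → $t0=21^5=16
add $t1, $t1, 4 → $t1=24+4=28
add $t4, $t4, 1 → $t4=7+1=8
cmp $t4, 8  (cmp 8,8)
blt L0: not taken
halt.
Total executed instructions: 61.

61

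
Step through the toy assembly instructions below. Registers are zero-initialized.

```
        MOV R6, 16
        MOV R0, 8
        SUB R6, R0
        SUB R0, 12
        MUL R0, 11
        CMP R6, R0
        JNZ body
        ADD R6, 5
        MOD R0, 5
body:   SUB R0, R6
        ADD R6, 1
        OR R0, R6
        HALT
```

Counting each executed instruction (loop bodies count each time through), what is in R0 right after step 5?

-44

after MOV R6, 16: R6=16
after MOV R0, 8: R0=8
after SUB R6, R0: R6=16-8=8
after SUB R0, 12: R0=8-12=-4
after MUL R0, 11: R0=(-4)*11=-44
After step 5: R0 = -44.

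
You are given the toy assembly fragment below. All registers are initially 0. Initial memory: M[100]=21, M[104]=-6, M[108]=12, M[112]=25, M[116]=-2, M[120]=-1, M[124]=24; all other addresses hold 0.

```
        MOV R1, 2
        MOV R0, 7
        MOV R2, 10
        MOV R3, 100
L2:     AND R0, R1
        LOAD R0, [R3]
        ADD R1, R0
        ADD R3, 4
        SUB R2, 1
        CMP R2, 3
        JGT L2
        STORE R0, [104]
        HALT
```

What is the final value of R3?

R1=2
R0=7
R2=10
R3=100
R0=7&2=2
R0=M[100]=21
R1=2+21=23
R3=100+4=104
R2=10-1=9
CMP R2, 3  (cmp 9,3)
JGT L2: taken
R0=21&23=21
R0=M[104]=-6
R1=23+(-6)=17
R3=104+4=108
R2=9-1=8
CMP R2, 3  (cmp 8,3)
JGT L2: taken
R0=(-6)&17=16
R0=M[108]=12
R1=17+12=29
R3=108+4=112
R2=8-1=7
CMP R2, 3  (cmp 7,3)
JGT L2: taken
R0=12&29=12
R0=M[112]=25
R1=29+25=54
R3=112+4=116
R2=7-1=6
CMP R2, 3  (cmp 6,3)
JGT L2: taken
R0=25&54=16
R0=M[116]=-2
R1=54+(-2)=52
R3=116+4=120
R2=6-1=5
CMP R2, 3  (cmp 5,3)
JGT L2: taken
R0=(-2)&52=52
R0=M[120]=-1
R1=52+(-1)=51
R3=120+4=124
R2=5-1=4
CMP R2, 3  (cmp 4,3)
JGT L2: taken
R0=(-1)&51=51
R0=M[124]=24
R1=51+24=75
R3=124+4=128
R2=4-1=3
CMP R2, 3  (cmp 3,3)
JGT L2: not taken
STORE R0, [104] → M[104]=24
halt.

128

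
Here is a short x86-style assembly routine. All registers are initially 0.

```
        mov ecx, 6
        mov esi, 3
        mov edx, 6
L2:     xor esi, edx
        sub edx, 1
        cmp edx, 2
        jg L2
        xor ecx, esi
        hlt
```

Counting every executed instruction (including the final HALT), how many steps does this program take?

21

after mov ecx, 6: ecx=6
after mov esi, 3: esi=3
after mov edx, 6: edx=6
after xor esi, edx: esi=3^6=5
after sub edx, 1: edx=6-1=5
cmp edx, 2  (cmp 5,2)
jg L2: taken
after xor esi, edx: esi=5^5=0
after sub edx, 1: edx=5-1=4
cmp edx, 2  (cmp 4,2)
jg L2: taken
after xor esi, edx: esi=0^4=4
after sub edx, 1: edx=4-1=3
cmp edx, 2  (cmp 3,2)
jg L2: taken
after xor esi, edx: esi=4^3=7
after sub edx, 1: edx=3-1=2
cmp edx, 2  (cmp 2,2)
jg L2: not taken
after xor ecx, esi: ecx=6^7=1
halt.
Total executed instructions: 21.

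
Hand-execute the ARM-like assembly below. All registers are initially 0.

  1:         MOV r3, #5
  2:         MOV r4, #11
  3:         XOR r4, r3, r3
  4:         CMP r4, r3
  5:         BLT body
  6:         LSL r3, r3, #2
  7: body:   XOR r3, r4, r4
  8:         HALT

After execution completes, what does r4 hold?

after MOV r3, #5: r3=5
after MOV r4, #11: r4=11
after XOR r4, r3, r3: r4=5^5=0
CMP r4, r3  (cmp 0,5)
BLT body: taken
after XOR r3, r4, r4: r3=0^0=0
halt.

0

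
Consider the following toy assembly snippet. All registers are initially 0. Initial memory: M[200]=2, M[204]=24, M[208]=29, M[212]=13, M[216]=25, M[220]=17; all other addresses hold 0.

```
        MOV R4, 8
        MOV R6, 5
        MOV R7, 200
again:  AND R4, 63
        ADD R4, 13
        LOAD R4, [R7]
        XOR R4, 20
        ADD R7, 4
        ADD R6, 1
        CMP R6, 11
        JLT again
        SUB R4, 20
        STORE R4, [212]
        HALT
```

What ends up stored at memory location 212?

R4=8
R6=5
R7=200
R4=8&63=8
R4=8+13=21
R4=M[200]=2
R4=2^20=22
R7=200+4=204
R6=5+1=6
CMP R6, 11  (cmp 6,11)
JLT again: taken
R4=22&63=22
R4=22+13=35
R4=M[204]=24
R4=24^20=12
R7=204+4=208
R6=6+1=7
CMP R6, 11  (cmp 7,11)
JLT again: taken
R4=12&63=12
R4=12+13=25
R4=M[208]=29
R4=29^20=9
R7=208+4=212
R6=7+1=8
CMP R6, 11  (cmp 8,11)
JLT again: taken
R4=9&63=9
R4=9+13=22
R4=M[212]=13
R4=13^20=25
R7=212+4=216
R6=8+1=9
CMP R6, 11  (cmp 9,11)
JLT again: taken
R4=25&63=25
R4=25+13=38
R4=M[216]=25
R4=25^20=13
R7=216+4=220
R6=9+1=10
CMP R6, 11  (cmp 10,11)
JLT again: taken
R4=13&63=13
R4=13+13=26
R4=M[220]=17
R4=17^20=5
R7=220+4=224
R6=10+1=11
CMP R6, 11  (cmp 11,11)
JLT again: not taken
R4=5-20=-15
STORE R4, [212] → M[212]=-15
halt.

-15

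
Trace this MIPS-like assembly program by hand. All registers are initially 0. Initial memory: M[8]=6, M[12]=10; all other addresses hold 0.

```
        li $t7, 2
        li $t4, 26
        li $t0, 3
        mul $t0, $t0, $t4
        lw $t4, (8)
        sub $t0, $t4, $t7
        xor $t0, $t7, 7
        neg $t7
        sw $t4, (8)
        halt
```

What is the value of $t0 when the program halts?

after li $t7, 2: $t7=2
after li $t4, 26: $t4=26
after li $t0, 3: $t0=3
after mul $t0, $t0, $t4: $t0=3*26=78
after lw $t4, (8): $t4=M[8]=6
after sub $t0, $t4, $t7: $t0=6-2=4
after xor $t0, $t7, 7: $t0=2^7=5
after neg $t7: $t7=-(2)=-2
sw $t4, (8) → M[8]=6
halt.

5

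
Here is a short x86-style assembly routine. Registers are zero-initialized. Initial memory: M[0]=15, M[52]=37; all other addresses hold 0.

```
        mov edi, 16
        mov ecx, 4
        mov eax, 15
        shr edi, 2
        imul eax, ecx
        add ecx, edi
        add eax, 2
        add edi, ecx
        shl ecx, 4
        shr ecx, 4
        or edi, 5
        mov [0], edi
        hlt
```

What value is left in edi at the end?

13

edi=16
ecx=4
eax=15
edi=16>>2=4
eax=15*4=60
ecx=4+4=8
eax=60+2=62
edi=4+8=12
ecx=8<<4=128
ecx=128>>4=8
edi=12|5=13
mov [0], edi → M[0]=13
halt.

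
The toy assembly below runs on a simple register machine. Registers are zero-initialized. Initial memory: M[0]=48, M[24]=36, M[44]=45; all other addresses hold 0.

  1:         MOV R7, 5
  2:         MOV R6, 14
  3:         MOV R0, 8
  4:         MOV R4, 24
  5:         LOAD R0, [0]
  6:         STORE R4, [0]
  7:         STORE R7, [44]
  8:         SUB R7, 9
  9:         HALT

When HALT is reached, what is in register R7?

MOV R7, 5 → R7=5
MOV R6, 14 → R6=14
MOV R0, 8 → R0=8
MOV R4, 24 → R4=24
LOAD R0, [0] → R0=M[0]=48
STORE R4, [0] → M[0]=24
STORE R7, [44] → M[44]=5
SUB R7, 9 → R7=5-9=-4
halt.

-4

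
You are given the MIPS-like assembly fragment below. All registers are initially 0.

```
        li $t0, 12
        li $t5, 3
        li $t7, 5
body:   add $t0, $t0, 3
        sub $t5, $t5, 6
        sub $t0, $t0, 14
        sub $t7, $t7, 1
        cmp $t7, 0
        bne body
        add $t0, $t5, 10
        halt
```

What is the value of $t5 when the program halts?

after li $t0, 12: $t0=12
after li $t5, 3: $t5=3
after li $t7, 5: $t7=5
after add $t0, $t0, 3: $t0=12+3=15
after sub $t5, $t5, 6: $t5=3-6=-3
after sub $t0, $t0, 14: $t0=15-14=1
after sub $t7, $t7, 1: $t7=5-1=4
cmp $t7, 0  (cmp 4,0)
bne body: taken
after add $t0, $t0, 3: $t0=1+3=4
after sub $t5, $t5, 6: $t5=(-3)-6=-9
after sub $t0, $t0, 14: $t0=4-14=-10
after sub $t7, $t7, 1: $t7=4-1=3
cmp $t7, 0  (cmp 3,0)
bne body: taken
after add $t0, $t0, 3: $t0=(-10)+3=-7
after sub $t5, $t5, 6: $t5=(-9)-6=-15
after sub $t0, $t0, 14: $t0=(-7)-14=-21
after sub $t7, $t7, 1: $t7=3-1=2
cmp $t7, 0  (cmp 2,0)
bne body: taken
after add $t0, $t0, 3: $t0=(-21)+3=-18
after sub $t5, $t5, 6: $t5=(-15)-6=-21
after sub $t0, $t0, 14: $t0=(-18)-14=-32
after sub $t7, $t7, 1: $t7=2-1=1
cmp $t7, 0  (cmp 1,0)
bne body: taken
after add $t0, $t0, 3: $t0=(-32)+3=-29
after sub $t5, $t5, 6: $t5=(-21)-6=-27
after sub $t0, $t0, 14: $t0=(-29)-14=-43
after sub $t7, $t7, 1: $t7=1-1=0
cmp $t7, 0  (cmp 0,0)
bne body: not taken
after add $t0, $t5, 10: $t0=(-27)+10=-17
halt.

-27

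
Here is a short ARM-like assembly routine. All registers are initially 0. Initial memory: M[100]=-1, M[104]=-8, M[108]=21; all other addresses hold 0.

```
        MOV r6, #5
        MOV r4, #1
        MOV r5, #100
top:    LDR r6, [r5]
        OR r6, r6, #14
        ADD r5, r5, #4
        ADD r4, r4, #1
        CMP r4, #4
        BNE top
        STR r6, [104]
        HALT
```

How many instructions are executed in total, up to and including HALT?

r6=5
r4=1
r5=100
r6=M[100]=-1
r6=(-1)|14=-1
r5=100+4=104
r4=1+1=2
CMP r4, #4  (cmp 2,4)
BNE top: taken
r6=M[104]=-8
r6=(-8)|14=-2
r5=104+4=108
r4=2+1=3
CMP r4, #4  (cmp 3,4)
BNE top: taken
r6=M[108]=21
r6=21|14=31
r5=108+4=112
r4=3+1=4
CMP r4, #4  (cmp 4,4)
BNE top: not taken
STR r6, [104] → M[104]=31
halt.
Total executed instructions: 23.

23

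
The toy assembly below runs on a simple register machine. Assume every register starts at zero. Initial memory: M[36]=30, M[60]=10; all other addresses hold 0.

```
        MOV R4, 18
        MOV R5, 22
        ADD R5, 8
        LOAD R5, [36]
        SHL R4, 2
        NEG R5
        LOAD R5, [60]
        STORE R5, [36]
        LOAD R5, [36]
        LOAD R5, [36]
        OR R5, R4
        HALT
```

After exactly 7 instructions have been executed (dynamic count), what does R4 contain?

MOV R4, 18 → R4=18
MOV R5, 22 → R5=22
ADD R5, 8 → R5=22+8=30
LOAD R5, [36] → R5=M[36]=30
SHL R4, 2 → R4=18<<2=72
NEG R5 → R5=-(30)=-30
LOAD R5, [60] → R5=M[60]=10
After step 7: R4 = 72.

72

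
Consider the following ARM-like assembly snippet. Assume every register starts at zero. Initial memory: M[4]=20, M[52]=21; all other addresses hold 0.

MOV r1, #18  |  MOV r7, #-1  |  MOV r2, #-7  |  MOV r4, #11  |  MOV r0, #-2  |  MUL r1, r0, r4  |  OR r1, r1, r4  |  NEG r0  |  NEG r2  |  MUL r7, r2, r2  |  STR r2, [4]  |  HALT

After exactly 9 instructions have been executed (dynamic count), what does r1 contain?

MOV r1, #18 → r1=18
MOV r7, #-1 → r7=-1
MOV r2, #-7 → r2=-7
MOV r4, #11 → r4=11
MOV r0, #-2 → r0=-2
MUL r1, r0, r4 → r1=(-2)*11=-22
OR r1, r1, r4 → r1=(-22)|11=-21
NEG r0 → r0=-(-2)=2
NEG r2 → r2=-(-7)=7
After step 9: r1 = -21.

-21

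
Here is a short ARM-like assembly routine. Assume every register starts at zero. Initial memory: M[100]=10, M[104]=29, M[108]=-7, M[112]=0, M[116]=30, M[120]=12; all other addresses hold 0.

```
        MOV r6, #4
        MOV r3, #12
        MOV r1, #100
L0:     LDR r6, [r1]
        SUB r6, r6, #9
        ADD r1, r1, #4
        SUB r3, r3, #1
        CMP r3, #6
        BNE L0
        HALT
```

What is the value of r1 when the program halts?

r6=4
r3=12
r1=100
r6=M[100]=10
r6=10-9=1
r1=100+4=104
r3=12-1=11
CMP r3, #6  (cmp 11,6)
BNE L0: taken
r6=M[104]=29
r6=29-9=20
r1=104+4=108
r3=11-1=10
CMP r3, #6  (cmp 10,6)
BNE L0: taken
r6=M[108]=-7
r6=(-7)-9=-16
r1=108+4=112
r3=10-1=9
CMP r3, #6  (cmp 9,6)
BNE L0: taken
r6=M[112]=0
r6=0-9=-9
r1=112+4=116
r3=9-1=8
CMP r3, #6  (cmp 8,6)
BNE L0: taken
r6=M[116]=30
r6=30-9=21
r1=116+4=120
r3=8-1=7
CMP r3, #6  (cmp 7,6)
BNE L0: taken
r6=M[120]=12
r6=12-9=3
r1=120+4=124
r3=7-1=6
CMP r3, #6  (cmp 6,6)
BNE L0: not taken
halt.

124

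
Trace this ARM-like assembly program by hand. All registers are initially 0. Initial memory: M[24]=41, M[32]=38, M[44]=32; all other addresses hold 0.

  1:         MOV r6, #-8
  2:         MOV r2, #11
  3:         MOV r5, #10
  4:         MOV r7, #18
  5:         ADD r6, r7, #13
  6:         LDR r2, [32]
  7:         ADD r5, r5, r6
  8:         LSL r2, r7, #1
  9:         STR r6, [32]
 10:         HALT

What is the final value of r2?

MOV r6, #-8 → r6=-8
MOV r2, #11 → r2=11
MOV r5, #10 → r5=10
MOV r7, #18 → r7=18
ADD r6, r7, #13 → r6=18+13=31
LDR r2, [32] → r2=M[32]=38
ADD r5, r5, r6 → r5=10+31=41
LSL r2, r7, #1 → r2=18<<1=36
STR r6, [32] → M[32]=31
halt.

36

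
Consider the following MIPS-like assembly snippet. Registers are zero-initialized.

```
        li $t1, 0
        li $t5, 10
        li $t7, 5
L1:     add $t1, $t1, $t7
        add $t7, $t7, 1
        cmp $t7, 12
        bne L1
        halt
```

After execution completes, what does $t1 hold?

56

after li $t1, 0: $t1=0
after li $t5, 10: $t5=10
after li $t7, 5: $t7=5
after add $t1, $t1, $t7: $t1=0+5=5
after add $t7, $t7, 1: $t7=5+1=6
cmp $t7, 12  (cmp 6,12)
bne L1: taken
after add $t1, $t1, $t7: $t1=5+6=11
after add $t7, $t7, 1: $t7=6+1=7
cmp $t7, 12  (cmp 7,12)
bne L1: taken
after add $t1, $t1, $t7: $t1=11+7=18
after add $t7, $t7, 1: $t7=7+1=8
cmp $t7, 12  (cmp 8,12)
bne L1: taken
after add $t1, $t1, $t7: $t1=18+8=26
after add $t7, $t7, 1: $t7=8+1=9
cmp $t7, 12  (cmp 9,12)
bne L1: taken
after add $t1, $t1, $t7: $t1=26+9=35
after add $t7, $t7, 1: $t7=9+1=10
cmp $t7, 12  (cmp 10,12)
bne L1: taken
after add $t1, $t1, $t7: $t1=35+10=45
after add $t7, $t7, 1: $t7=10+1=11
cmp $t7, 12  (cmp 11,12)
bne L1: taken
after add $t1, $t1, $t7: $t1=45+11=56
after add $t7, $t7, 1: $t7=11+1=12
cmp $t7, 12  (cmp 12,12)
bne L1: not taken
halt.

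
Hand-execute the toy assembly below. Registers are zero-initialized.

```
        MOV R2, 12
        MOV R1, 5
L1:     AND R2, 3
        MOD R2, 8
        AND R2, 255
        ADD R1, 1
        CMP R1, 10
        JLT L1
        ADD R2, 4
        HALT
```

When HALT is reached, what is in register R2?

4

after MOV R2, 12: R2=12
after MOV R1, 5: R1=5
after AND R2, 3: R2=12&3=0
after MOD R2, 8: R2=0%8=0
after AND R2, 255: R2=0&255=0
after ADD R1, 1: R1=5+1=6
CMP R1, 10  (cmp 6,10)
JLT L1: taken
after AND R2, 3: R2=0&3=0
after MOD R2, 8: R2=0%8=0
after AND R2, 255: R2=0&255=0
after ADD R1, 1: R1=6+1=7
CMP R1, 10  (cmp 7,10)
JLT L1: taken
after AND R2, 3: R2=0&3=0
after MOD R2, 8: R2=0%8=0
after AND R2, 255: R2=0&255=0
after ADD R1, 1: R1=7+1=8
CMP R1, 10  (cmp 8,10)
JLT L1: taken
after AND R2, 3: R2=0&3=0
after MOD R2, 8: R2=0%8=0
after AND R2, 255: R2=0&255=0
after ADD R1, 1: R1=8+1=9
CMP R1, 10  (cmp 9,10)
JLT L1: taken
after AND R2, 3: R2=0&3=0
after MOD R2, 8: R2=0%8=0
after AND R2, 255: R2=0&255=0
after ADD R1, 1: R1=9+1=10
CMP R1, 10  (cmp 10,10)
JLT L1: not taken
after ADD R2, 4: R2=0+4=4
halt.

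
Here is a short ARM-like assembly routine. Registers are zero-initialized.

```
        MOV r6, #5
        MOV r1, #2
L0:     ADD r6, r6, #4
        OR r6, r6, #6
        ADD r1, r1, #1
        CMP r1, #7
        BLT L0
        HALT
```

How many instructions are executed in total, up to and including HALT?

28

MOV r6, #5 → r6=5
MOV r1, #2 → r1=2
ADD r6, r6, #4 → r6=5+4=9
OR r6, r6, #6 → r6=9|6=15
ADD r1, r1, #1 → r1=2+1=3
CMP r1, #7  (cmp 3,7)
BLT L0: taken
ADD r6, r6, #4 → r6=15+4=19
OR r6, r6, #6 → r6=19|6=23
ADD r1, r1, #1 → r1=3+1=4
CMP r1, #7  (cmp 4,7)
BLT L0: taken
ADD r6, r6, #4 → r6=23+4=27
OR r6, r6, #6 → r6=27|6=31
ADD r1, r1, #1 → r1=4+1=5
CMP r1, #7  (cmp 5,7)
BLT L0: taken
ADD r6, r6, #4 → r6=31+4=35
OR r6, r6, #6 → r6=35|6=39
ADD r1, r1, #1 → r1=5+1=6
CMP r1, #7  (cmp 6,7)
BLT L0: taken
ADD r6, r6, #4 → r6=39+4=43
OR r6, r6, #6 → r6=43|6=47
ADD r1, r1, #1 → r1=6+1=7
CMP r1, #7  (cmp 7,7)
BLT L0: not taken
halt.
Total executed instructions: 28.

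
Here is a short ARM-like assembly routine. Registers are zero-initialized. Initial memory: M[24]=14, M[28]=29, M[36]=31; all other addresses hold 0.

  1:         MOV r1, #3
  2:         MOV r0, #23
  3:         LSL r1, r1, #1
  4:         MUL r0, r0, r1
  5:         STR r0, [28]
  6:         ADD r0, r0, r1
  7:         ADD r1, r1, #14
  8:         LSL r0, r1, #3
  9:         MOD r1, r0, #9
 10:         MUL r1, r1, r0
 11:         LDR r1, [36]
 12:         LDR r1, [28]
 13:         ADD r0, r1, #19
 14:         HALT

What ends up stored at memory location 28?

r1=3
r0=23
r1=3<<1=6
r0=23*6=138
STR r0, [28] → M[28]=138
r0=138+6=144
r1=6+14=20
r0=20<<3=160
r1=160%9=7
r1=7*160=1120
r1=M[36]=31
r1=M[28]=138
r0=138+19=157
halt.

138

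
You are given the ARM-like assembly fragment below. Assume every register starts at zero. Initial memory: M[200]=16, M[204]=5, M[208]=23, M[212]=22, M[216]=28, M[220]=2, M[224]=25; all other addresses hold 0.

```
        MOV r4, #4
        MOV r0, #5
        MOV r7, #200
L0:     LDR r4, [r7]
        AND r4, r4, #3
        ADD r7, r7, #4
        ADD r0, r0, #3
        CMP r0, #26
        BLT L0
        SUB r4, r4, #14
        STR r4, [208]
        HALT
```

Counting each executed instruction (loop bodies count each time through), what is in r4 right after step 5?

0

after MOV r4, #4: r4=4
after MOV r0, #5: r0=5
after MOV r7, #200: r7=200
after LDR r4, [r7]: r4=M[200]=16
after AND r4, r4, #3: r4=16&3=0
After step 5: r4 = 0.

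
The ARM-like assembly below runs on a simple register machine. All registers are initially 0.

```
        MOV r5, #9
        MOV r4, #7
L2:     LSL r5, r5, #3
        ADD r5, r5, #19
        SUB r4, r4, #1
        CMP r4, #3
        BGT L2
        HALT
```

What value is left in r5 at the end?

47979

MOV r5, #9 → r5=9
MOV r4, #7 → r4=7
LSL r5, r5, #3 → r5=9<<3=72
ADD r5, r5, #19 → r5=72+19=91
SUB r4, r4, #1 → r4=7-1=6
CMP r4, #3  (cmp 6,3)
BGT L2: taken
LSL r5, r5, #3 → r5=91<<3=728
ADD r5, r5, #19 → r5=728+19=747
SUB r4, r4, #1 → r4=6-1=5
CMP r4, #3  (cmp 5,3)
BGT L2: taken
LSL r5, r5, #3 → r5=747<<3=5976
ADD r5, r5, #19 → r5=5976+19=5995
SUB r4, r4, #1 → r4=5-1=4
CMP r4, #3  (cmp 4,3)
BGT L2: taken
LSL r5, r5, #3 → r5=5995<<3=47960
ADD r5, r5, #19 → r5=47960+19=47979
SUB r4, r4, #1 → r4=4-1=3
CMP r4, #3  (cmp 3,3)
BGT L2: not taken
halt.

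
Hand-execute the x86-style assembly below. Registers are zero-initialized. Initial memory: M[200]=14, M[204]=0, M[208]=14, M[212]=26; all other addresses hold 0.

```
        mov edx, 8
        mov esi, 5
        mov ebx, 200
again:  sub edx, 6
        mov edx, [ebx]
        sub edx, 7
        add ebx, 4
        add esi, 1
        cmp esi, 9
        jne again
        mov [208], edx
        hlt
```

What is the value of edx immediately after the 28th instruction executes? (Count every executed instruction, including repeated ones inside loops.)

after mov edx, 8: edx=8
after mov esi, 5: esi=5
after mov ebx, 200: ebx=200
after sub edx, 6: edx=8-6=2
after mov edx, [ebx]: edx=M[200]=14
after sub edx, 7: edx=14-7=7
after add ebx, 4: ebx=200+4=204
after add esi, 1: esi=5+1=6
cmp esi, 9  (cmp 6,9)
jne again: taken
after sub edx, 6: edx=7-6=1
after mov edx, [ebx]: edx=M[204]=0
after sub edx, 7: edx=0-7=-7
after add ebx, 4: ebx=204+4=208
after add esi, 1: esi=6+1=7
cmp esi, 9  (cmp 7,9)
jne again: taken
after sub edx, 6: edx=(-7)-6=-13
after mov edx, [ebx]: edx=M[208]=14
after sub edx, 7: edx=14-7=7
after add ebx, 4: ebx=208+4=212
after add esi, 1: esi=7+1=8
cmp esi, 9  (cmp 8,9)
jne again: taken
after sub edx, 6: edx=7-6=1
after mov edx, [ebx]: edx=M[212]=26
after sub edx, 7: edx=26-7=19
after add ebx, 4: ebx=212+4=216
After step 28: edx = 19.

19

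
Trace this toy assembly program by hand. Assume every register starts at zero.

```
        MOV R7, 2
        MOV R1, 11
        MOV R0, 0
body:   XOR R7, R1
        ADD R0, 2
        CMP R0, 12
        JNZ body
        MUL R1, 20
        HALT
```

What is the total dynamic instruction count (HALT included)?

R7=2
R1=11
R0=0
R7=2^11=9
R0=0+2=2
CMP R0, 12  (cmp 2,12)
JNZ body: taken
R7=9^11=2
R0=2+2=4
CMP R0, 12  (cmp 4,12)
JNZ body: taken
R7=2^11=9
R0=4+2=6
CMP R0, 12  (cmp 6,12)
JNZ body: taken
R7=9^11=2
R0=6+2=8
CMP R0, 12  (cmp 8,12)
JNZ body: taken
R7=2^11=9
R0=8+2=10
CMP R0, 12  (cmp 10,12)
JNZ body: taken
R7=9^11=2
R0=10+2=12
CMP R0, 12  (cmp 12,12)
JNZ body: not taken
R1=11*20=220
halt.
Total executed instructions: 29.

29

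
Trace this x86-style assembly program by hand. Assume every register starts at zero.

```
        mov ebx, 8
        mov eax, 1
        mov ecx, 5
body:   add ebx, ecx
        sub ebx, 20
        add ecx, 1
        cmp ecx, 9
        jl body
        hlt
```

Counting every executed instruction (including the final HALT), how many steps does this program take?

ebx=8
eax=1
ecx=5
ebx=8+5=13
ebx=13-20=-7
ecx=5+1=6
cmp ecx, 9  (cmp 6,9)
jl body: taken
ebx=(-7)+6=-1
ebx=(-1)-20=-21
ecx=6+1=7
cmp ecx, 9  (cmp 7,9)
jl body: taken
ebx=(-21)+7=-14
ebx=(-14)-20=-34
ecx=7+1=8
cmp ecx, 9  (cmp 8,9)
jl body: taken
ebx=(-34)+8=-26
ebx=(-26)-20=-46
ecx=8+1=9
cmp ecx, 9  (cmp 9,9)
jl body: not taken
halt.
Total executed instructions: 24.

24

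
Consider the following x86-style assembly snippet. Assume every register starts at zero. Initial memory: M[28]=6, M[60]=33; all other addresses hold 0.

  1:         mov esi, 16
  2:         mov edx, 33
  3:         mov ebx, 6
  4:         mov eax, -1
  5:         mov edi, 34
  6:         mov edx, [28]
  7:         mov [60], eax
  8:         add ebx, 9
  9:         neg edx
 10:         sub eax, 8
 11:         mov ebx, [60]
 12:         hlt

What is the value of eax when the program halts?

mov esi, 16 → esi=16
mov edx, 33 → edx=33
mov ebx, 6 → ebx=6
mov eax, -1 → eax=-1
mov edi, 34 → edi=34
mov edx, [28] → edx=M[28]=6
mov [60], eax → M[60]=-1
add ebx, 9 → ebx=6+9=15
neg edx → edx=-(6)=-6
sub eax, 8 → eax=(-1)-8=-9
mov ebx, [60] → ebx=M[60]=-1
halt.

-9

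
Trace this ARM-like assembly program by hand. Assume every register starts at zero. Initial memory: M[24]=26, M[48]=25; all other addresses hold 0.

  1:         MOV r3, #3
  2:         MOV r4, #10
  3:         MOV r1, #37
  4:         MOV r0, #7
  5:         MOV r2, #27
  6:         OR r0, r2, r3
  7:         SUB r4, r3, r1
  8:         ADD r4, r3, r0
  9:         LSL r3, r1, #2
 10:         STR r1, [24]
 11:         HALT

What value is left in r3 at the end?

148

MOV r3, #3 → r3=3
MOV r4, #10 → r4=10
MOV r1, #37 → r1=37
MOV r0, #7 → r0=7
MOV r2, #27 → r2=27
OR r0, r2, r3 → r0=27|3=27
SUB r4, r3, r1 → r4=3-37=-34
ADD r4, r3, r0 → r4=3+27=30
LSL r3, r1, #2 → r3=37<<2=148
STR r1, [24] → M[24]=37
halt.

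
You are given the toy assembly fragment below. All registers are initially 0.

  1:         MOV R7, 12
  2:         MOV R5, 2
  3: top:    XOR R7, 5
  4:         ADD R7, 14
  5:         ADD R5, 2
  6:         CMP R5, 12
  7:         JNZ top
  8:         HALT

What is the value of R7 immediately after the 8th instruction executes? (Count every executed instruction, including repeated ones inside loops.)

MOV R7, 12 → R7=12
MOV R5, 2 → R5=2
XOR R7, 5 → R7=12^5=9
ADD R7, 14 → R7=9+14=23
ADD R5, 2 → R5=2+2=4
CMP R5, 12  (cmp 4,12)
JNZ top: taken
XOR R7, 5 → R7=23^5=18
After step 8: R7 = 18.

18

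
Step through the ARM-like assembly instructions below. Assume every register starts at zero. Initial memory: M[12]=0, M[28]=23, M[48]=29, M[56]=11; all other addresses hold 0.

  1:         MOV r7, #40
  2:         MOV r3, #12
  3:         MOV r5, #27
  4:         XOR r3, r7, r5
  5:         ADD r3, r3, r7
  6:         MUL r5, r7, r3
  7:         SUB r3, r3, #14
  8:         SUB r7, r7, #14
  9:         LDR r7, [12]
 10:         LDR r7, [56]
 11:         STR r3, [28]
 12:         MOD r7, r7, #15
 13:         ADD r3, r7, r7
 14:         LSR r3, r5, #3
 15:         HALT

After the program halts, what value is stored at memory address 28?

77

after MOV r7, #40: r7=40
after MOV r3, #12: r3=12
after MOV r5, #27: r5=27
after XOR r3, r7, r5: r3=40^27=51
after ADD r3, r3, r7: r3=51+40=91
after MUL r5, r7, r3: r5=40*91=3640
after SUB r3, r3, #14: r3=91-14=77
after SUB r7, r7, #14: r7=40-14=26
after LDR r7, [12]: r7=M[12]=0
after LDR r7, [56]: r7=M[56]=11
STR r3, [28] → M[28]=77
after MOD r7, r7, #15: r7=11%15=11
after ADD r3, r7, r7: r3=11+11=22
after LSR r3, r5, #3: r3=3640>>3=455
halt.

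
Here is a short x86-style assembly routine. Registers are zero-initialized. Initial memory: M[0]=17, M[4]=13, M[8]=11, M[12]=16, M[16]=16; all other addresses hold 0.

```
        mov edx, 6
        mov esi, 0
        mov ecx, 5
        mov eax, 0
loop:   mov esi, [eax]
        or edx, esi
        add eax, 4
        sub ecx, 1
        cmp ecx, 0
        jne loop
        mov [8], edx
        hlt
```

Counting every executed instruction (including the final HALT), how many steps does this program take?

after mov edx, 6: edx=6
after mov esi, 0: esi=0
after mov ecx, 5: ecx=5
after mov eax, 0: eax=0
after mov esi, [eax]: esi=M[0]=17
after or edx, esi: edx=6|17=23
after add eax, 4: eax=0+4=4
after sub ecx, 1: ecx=5-1=4
cmp ecx, 0  (cmp 4,0)
jne loop: taken
after mov esi, [eax]: esi=M[4]=13
after or edx, esi: edx=23|13=31
after add eax, 4: eax=4+4=8
after sub ecx, 1: ecx=4-1=3
cmp ecx, 0  (cmp 3,0)
jne loop: taken
after mov esi, [eax]: esi=M[8]=11
after or edx, esi: edx=31|11=31
after add eax, 4: eax=8+4=12
after sub ecx, 1: ecx=3-1=2
cmp ecx, 0  (cmp 2,0)
jne loop: taken
after mov esi, [eax]: esi=M[12]=16
after or edx, esi: edx=31|16=31
after add eax, 4: eax=12+4=16
after sub ecx, 1: ecx=2-1=1
cmp ecx, 0  (cmp 1,0)
jne loop: taken
after mov esi, [eax]: esi=M[16]=16
after or edx, esi: edx=31|16=31
after add eax, 4: eax=16+4=20
after sub ecx, 1: ecx=1-1=0
cmp ecx, 0  (cmp 0,0)
jne loop: not taken
mov [8], edx → M[8]=31
halt.
Total executed instructions: 36.

36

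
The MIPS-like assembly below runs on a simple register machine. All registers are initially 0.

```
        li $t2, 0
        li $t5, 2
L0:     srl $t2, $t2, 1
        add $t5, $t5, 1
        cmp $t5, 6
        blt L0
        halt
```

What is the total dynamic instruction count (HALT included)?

after li $t2, 0: $t2=0
after li $t5, 2: $t5=2
after srl $t2, $t2, 1: $t2=0>>1=0
after add $t5, $t5, 1: $t5=2+1=3
cmp $t5, 6  (cmp 3,6)
blt L0: taken
after srl $t2, $t2, 1: $t2=0>>1=0
after add $t5, $t5, 1: $t5=3+1=4
cmp $t5, 6  (cmp 4,6)
blt L0: taken
after srl $t2, $t2, 1: $t2=0>>1=0
after add $t5, $t5, 1: $t5=4+1=5
cmp $t5, 6  (cmp 5,6)
blt L0: taken
after srl $t2, $t2, 1: $t2=0>>1=0
after add $t5, $t5, 1: $t5=5+1=6
cmp $t5, 6  (cmp 6,6)
blt L0: not taken
halt.
Total executed instructions: 19.

19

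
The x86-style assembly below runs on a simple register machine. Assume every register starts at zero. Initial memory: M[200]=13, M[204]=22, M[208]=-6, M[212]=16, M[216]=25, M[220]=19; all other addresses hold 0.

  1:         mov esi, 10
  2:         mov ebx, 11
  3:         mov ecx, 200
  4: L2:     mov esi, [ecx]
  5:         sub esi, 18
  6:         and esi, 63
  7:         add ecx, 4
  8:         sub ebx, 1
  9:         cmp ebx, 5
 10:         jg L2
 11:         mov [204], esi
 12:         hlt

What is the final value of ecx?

esi=10
ebx=11
ecx=200
esi=M[200]=13
esi=13-18=-5
esi=(-5)&63=59
ecx=200+4=204
ebx=11-1=10
cmp ebx, 5  (cmp 10,5)
jg L2: taken
esi=M[204]=22
esi=22-18=4
esi=4&63=4
ecx=204+4=208
ebx=10-1=9
cmp ebx, 5  (cmp 9,5)
jg L2: taken
esi=M[208]=-6
esi=(-6)-18=-24
esi=(-24)&63=40
ecx=208+4=212
ebx=9-1=8
cmp ebx, 5  (cmp 8,5)
jg L2: taken
esi=M[212]=16
esi=16-18=-2
esi=(-2)&63=62
ecx=212+4=216
ebx=8-1=7
cmp ebx, 5  (cmp 7,5)
jg L2: taken
esi=M[216]=25
esi=25-18=7
esi=7&63=7
ecx=216+4=220
ebx=7-1=6
cmp ebx, 5  (cmp 6,5)
jg L2: taken
esi=M[220]=19
esi=19-18=1
esi=1&63=1
ecx=220+4=224
ebx=6-1=5
cmp ebx, 5  (cmp 5,5)
jg L2: not taken
mov [204], esi → M[204]=1
halt.

224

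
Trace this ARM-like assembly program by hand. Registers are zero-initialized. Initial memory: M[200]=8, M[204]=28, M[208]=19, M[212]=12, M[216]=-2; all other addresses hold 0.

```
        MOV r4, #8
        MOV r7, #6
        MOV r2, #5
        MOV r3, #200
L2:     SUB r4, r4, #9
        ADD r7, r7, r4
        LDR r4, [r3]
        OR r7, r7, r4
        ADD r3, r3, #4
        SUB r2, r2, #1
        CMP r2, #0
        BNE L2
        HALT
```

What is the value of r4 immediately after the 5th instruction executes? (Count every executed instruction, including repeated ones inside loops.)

-1

after MOV r4, #8: r4=8
after MOV r7, #6: r7=6
after MOV r2, #5: r2=5
after MOV r3, #200: r3=200
after SUB r4, r4, #9: r4=8-9=-1
After step 5: r4 = -1.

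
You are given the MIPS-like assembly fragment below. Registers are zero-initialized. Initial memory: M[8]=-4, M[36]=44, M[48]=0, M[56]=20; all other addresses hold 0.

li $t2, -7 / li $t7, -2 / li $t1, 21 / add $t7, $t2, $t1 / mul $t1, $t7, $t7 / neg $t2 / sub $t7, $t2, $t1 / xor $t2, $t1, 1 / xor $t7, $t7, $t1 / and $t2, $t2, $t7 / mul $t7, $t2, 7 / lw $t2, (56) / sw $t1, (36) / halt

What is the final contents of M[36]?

after li $t2, -7: $t2=-7
after li $t7, -2: $t7=-2
after li $t1, 21: $t1=21
after add $t7, $t2, $t1: $t7=(-7)+21=14
after mul $t1, $t7, $t7: $t1=14*14=196
after neg $t2: $t2=-(-7)=7
after sub $t7, $t2, $t1: $t7=7-196=-189
after xor $t2, $t1, 1: $t2=196^1=197
after xor $t7, $t7, $t1: $t7=(-189)^196=-121
after and $t2, $t2, $t7: $t2=197&(-121)=133
after mul $t7, $t2, 7: $t7=133*7=931
after lw $t2, (56): $t2=M[56]=20
sw $t1, (36) → M[36]=196
halt.

196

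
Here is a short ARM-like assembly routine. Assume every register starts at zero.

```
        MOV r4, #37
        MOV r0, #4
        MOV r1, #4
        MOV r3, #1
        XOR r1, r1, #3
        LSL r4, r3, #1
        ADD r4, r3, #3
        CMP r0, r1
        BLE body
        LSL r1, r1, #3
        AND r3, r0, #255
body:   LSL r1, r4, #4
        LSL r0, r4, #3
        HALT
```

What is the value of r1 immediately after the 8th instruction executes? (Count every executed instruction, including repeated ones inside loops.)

after MOV r4, #37: r4=37
after MOV r0, #4: r0=4
after MOV r1, #4: r1=4
after MOV r3, #1: r3=1
after XOR r1, r1, #3: r1=4^3=7
after LSL r4, r3, #1: r4=1<<1=2
after ADD r4, r3, #3: r4=1+3=4
CMP r0, r1  (cmp 4,7)
After step 8: r1 = 7.

7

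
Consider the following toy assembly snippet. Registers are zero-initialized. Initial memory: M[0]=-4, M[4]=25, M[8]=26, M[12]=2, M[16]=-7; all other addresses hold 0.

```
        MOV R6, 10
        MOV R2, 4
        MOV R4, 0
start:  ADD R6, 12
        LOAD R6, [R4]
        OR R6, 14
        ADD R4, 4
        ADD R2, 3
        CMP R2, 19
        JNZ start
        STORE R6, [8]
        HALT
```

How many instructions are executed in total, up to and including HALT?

40

MOV R6, 10 → R6=10
MOV R2, 4 → R2=4
MOV R4, 0 → R4=0
ADD R6, 12 → R6=10+12=22
LOAD R6, [R4] → R6=M[0]=-4
OR R6, 14 → R6=(-4)|14=-2
ADD R4, 4 → R4=0+4=4
ADD R2, 3 → R2=4+3=7
CMP R2, 19  (cmp 7,19)
JNZ start: taken
ADD R6, 12 → R6=(-2)+12=10
LOAD R6, [R4] → R6=M[4]=25
OR R6, 14 → R6=25|14=31
ADD R4, 4 → R4=4+4=8
ADD R2, 3 → R2=7+3=10
CMP R2, 19  (cmp 10,19)
JNZ start: taken
ADD R6, 12 → R6=31+12=43
LOAD R6, [R4] → R6=M[8]=26
OR R6, 14 → R6=26|14=30
ADD R4, 4 → R4=8+4=12
ADD R2, 3 → R2=10+3=13
CMP R2, 19  (cmp 13,19)
JNZ start: taken
ADD R6, 12 → R6=30+12=42
LOAD R6, [R4] → R6=M[12]=2
OR R6, 14 → R6=2|14=14
ADD R4, 4 → R4=12+4=16
ADD R2, 3 → R2=13+3=16
CMP R2, 19  (cmp 16,19)
JNZ start: taken
ADD R6, 12 → R6=14+12=26
LOAD R6, [R4] → R6=M[16]=-7
OR R6, 14 → R6=(-7)|14=-1
ADD R4, 4 → R4=16+4=20
ADD R2, 3 → R2=16+3=19
CMP R2, 19  (cmp 19,19)
JNZ start: not taken
STORE R6, [8] → M[8]=-1
halt.
Total executed instructions: 40.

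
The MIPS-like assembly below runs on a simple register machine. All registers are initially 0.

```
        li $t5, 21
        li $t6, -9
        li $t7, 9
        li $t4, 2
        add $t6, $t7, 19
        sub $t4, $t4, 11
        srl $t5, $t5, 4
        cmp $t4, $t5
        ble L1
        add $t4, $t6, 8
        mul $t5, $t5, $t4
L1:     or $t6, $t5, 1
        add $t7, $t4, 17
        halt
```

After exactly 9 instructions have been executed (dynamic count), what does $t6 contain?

28

$t5=21
$t6=-9
$t7=9
$t4=2
$t6=9+19=28
$t4=2-11=-9
$t5=21>>4=1
cmp $t4, $t5  (cmp -9,1)
ble L1: taken
After step 9: $t6 = 28.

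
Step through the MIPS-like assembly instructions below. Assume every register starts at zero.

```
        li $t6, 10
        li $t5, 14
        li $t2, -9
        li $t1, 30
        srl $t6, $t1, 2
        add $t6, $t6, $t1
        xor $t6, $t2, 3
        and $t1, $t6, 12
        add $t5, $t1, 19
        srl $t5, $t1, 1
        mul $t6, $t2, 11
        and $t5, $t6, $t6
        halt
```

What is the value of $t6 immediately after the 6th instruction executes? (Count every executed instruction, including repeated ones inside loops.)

$t6=10
$t5=14
$t2=-9
$t1=30
$t6=30>>2=7
$t6=7+30=37
After step 6: $t6 = 37.

37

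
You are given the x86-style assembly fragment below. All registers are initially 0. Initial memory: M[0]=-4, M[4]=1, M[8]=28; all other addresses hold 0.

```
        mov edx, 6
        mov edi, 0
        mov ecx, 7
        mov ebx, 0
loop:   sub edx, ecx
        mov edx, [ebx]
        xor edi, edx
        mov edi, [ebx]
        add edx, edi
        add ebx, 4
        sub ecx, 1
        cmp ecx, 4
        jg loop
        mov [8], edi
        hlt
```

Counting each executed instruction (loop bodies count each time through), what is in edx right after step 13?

after mov edx, 6: edx=6
after mov edi, 0: edi=0
after mov ecx, 7: ecx=7
after mov ebx, 0: ebx=0
after sub edx, ecx: edx=6-7=-1
after mov edx, [ebx]: edx=M[0]=-4
after xor edi, edx: edi=0^(-4)=-4
after mov edi, [ebx]: edi=M[0]=-4
after add edx, edi: edx=(-4)+(-4)=-8
after add ebx, 4: ebx=0+4=4
after sub ecx, 1: ecx=7-1=6
cmp ecx, 4  (cmp 6,4)
jg loop: taken
After step 13: edx = -8.

-8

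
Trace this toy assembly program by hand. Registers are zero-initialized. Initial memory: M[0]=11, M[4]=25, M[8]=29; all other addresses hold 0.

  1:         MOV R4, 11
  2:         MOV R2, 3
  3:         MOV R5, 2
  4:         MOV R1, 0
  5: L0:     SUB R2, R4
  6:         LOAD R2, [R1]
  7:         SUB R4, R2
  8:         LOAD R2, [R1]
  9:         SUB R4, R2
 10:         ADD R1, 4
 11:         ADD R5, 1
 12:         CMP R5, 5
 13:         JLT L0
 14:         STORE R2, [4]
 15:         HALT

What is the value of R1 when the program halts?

after MOV R4, 11: R4=11
after MOV R2, 3: R2=3
after MOV R5, 2: R5=2
after MOV R1, 0: R1=0
after SUB R2, R4: R2=3-11=-8
after LOAD R2, [R1]: R2=M[0]=11
after SUB R4, R2: R4=11-11=0
after LOAD R2, [R1]: R2=M[0]=11
after SUB R4, R2: R4=0-11=-11
after ADD R1, 4: R1=0+4=4
after ADD R5, 1: R5=2+1=3
CMP R5, 5  (cmp 3,5)
JLT L0: taken
after SUB R2, R4: R2=11-(-11)=22
after LOAD R2, [R1]: R2=M[4]=25
after SUB R4, R2: R4=(-11)-25=-36
after LOAD R2, [R1]: R2=M[4]=25
after SUB R4, R2: R4=(-36)-25=-61
after ADD R1, 4: R1=4+4=8
after ADD R5, 1: R5=3+1=4
CMP R5, 5  (cmp 4,5)
JLT L0: taken
after SUB R2, R4: R2=25-(-61)=86
after LOAD R2, [R1]: R2=M[8]=29
after SUB R4, R2: R4=(-61)-29=-90
after LOAD R2, [R1]: R2=M[8]=29
after SUB R4, R2: R4=(-90)-29=-119
after ADD R1, 4: R1=8+4=12
after ADD R5, 1: R5=4+1=5
CMP R5, 5  (cmp 5,5)
JLT L0: not taken
STORE R2, [4] → M[4]=29
halt.

12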